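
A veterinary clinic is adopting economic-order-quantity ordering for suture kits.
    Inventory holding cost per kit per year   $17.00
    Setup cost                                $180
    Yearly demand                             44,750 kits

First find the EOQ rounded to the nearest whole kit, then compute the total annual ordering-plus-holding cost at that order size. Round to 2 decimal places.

Q* = √(2·D·S / H) = √(2·44,750·180 / 17) = √947,647.1 ≈ 973.47 → Q = 973 kits
Ordering: D/Q × S = 44,750/973 × $180 = $8,278.52
Holding:  Q/2 × H = 973/2 × $17 = $8,270.50
Total = $8,278.52 + $8,270.50 = $16,549.02

$16,549.02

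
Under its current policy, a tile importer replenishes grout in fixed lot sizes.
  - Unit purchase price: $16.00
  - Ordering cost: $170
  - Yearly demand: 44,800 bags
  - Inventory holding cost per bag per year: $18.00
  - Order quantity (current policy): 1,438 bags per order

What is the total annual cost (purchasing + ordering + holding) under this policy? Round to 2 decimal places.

Orders/yr = 44,800/1,438 = 31.154; ordering cost = 31.154 × $170 = $5,296.24
Average inventory = 1,438/2 = 719; holding cost = 719 × $18 = $12,942.00
Purchase cost = D·C = 44,800 × 16 = $716,800.00
Total = $5,296.24 + $12,942.00 + $716,800.00 = $735,038.24

$735,038.24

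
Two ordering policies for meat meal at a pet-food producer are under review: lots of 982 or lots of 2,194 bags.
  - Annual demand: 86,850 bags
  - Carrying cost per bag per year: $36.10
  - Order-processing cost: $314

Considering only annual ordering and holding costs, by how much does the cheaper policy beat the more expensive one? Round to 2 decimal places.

TC(Q) = (D/Q)S + (Q/2)H
TC(982) = (86,850/982)×314 + (982/2)×36.1 = $45,495.87
TC(2,194) = (86,850/2,194)×314 + (2,194/2)×36.1 = $52,031.46
Lots of 982 are cheaper by $6,535.59.

$6,535.59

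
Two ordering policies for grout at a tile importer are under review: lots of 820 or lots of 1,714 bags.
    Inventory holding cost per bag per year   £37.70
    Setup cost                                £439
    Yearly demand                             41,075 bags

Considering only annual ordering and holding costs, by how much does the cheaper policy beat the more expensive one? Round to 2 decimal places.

TC(Q) = (D/Q)S + (Q/2)H
TC(820) = (41,075/820)×439 + (820/2)×37.7 = £37,447.15
TC(1,714) = (41,075/1,714)×439 + (1,714/2)×37.7 = £42,829.28
|ΔTC| = |£37,447.15 − £42,829.28| = £5,382.12

£5,382.12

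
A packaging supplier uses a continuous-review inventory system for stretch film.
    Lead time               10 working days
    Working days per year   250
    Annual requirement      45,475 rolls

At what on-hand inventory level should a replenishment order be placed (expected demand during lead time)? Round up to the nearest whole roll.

Daily demand d = 45,475 / 250 = 181.900 rolls/day
Demand during lead time = 181.900 × 10 = 1,819.00
Reorder point = 1,819.00 → round up

1,819 rolls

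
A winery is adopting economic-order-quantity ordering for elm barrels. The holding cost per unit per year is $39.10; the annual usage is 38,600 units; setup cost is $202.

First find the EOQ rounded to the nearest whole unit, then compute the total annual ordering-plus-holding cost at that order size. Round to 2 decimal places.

$24,692.94

Optimal lot size Q* = (2 × 38,600 × $202 / $39.1)^½ ≈ 631.53 → Q = 632 units
Annual ordering cost = (D/Q)·S = (38,600/632) × 202 = $12,337.34
Annual holding cost  = (Q/2)·H = (632/2) × 39.1 = $12,355.60
Total = $12,337.34 + $12,355.60 = $24,692.94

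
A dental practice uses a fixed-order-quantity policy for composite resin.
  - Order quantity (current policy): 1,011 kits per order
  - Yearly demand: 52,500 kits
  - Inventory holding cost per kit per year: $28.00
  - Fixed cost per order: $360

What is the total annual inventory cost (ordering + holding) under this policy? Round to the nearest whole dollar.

Orders/yr = 52,500/1,011 = 51.929; ordering cost = 51.929 × $360 = $18,694.36
Average inventory = 1,011/2 = 505.5; holding cost = 505.5 × $28 = $14,154.00
Total = $18,694.36 + $14,154.00 = $32,848.36

$32,848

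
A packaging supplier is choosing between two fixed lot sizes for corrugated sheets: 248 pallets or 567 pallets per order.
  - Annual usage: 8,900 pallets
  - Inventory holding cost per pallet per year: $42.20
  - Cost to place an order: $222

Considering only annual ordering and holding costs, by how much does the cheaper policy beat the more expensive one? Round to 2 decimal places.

$2,248.62

Annual cost at Q: ordering D·S/Q plus holding Q·H/2.
TC(248) = (8,900/248)×222 + (248/2)×42.2 = $13,199.74
TC(567) = (8,900/567)×222 + (567/2)×42.2 = $15,448.36
Cheaper: Q = 248.  Difference = $2,248.62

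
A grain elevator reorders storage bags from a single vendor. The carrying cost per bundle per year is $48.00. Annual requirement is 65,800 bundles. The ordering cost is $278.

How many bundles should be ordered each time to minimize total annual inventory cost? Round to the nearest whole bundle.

873 bundles

2DS/H = 2·65,800·278/48 = 762,183.33
EOQ = √762,183.33 ≈ 873.03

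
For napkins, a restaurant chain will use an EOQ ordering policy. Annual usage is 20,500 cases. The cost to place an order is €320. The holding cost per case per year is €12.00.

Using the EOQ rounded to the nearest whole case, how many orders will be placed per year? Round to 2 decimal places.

19.60 orders per year

2DS/H = 2·20,500·320/12 = 1,093,333.33
EOQ = √1,093,333.33 ≈ 1,045.63 → Q = 1,046
Orders per year = D/Q = 20,500 / 1,046 = 19.598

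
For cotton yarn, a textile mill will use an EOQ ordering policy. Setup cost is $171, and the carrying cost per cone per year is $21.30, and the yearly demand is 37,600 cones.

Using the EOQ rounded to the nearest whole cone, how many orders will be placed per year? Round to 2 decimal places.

EOQ = √(2DS/H) = √(2 × 37,600 × 171 / 21.3)
    = √(603,718.31) ≈ 776.99 → Q = 777
N = D/Q = 37,600/777 ≈ 48.391 orders/yr

48.39 orders per year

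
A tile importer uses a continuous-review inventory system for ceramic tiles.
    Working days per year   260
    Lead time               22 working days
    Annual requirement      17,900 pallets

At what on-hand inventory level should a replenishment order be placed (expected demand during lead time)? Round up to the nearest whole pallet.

1,515 pallets

Daily demand d = 17,900 / 260 = 68.846 pallets/day
Demand during lead time = 68.846 × 22 = 1,514.62
Reorder point = 1,514.62 → round up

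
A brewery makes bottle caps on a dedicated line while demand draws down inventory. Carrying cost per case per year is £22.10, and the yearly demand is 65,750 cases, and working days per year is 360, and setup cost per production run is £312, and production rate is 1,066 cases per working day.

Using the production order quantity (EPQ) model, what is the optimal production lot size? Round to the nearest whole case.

1,497 cases

Daily demand d = 65,750/360 = 182.639; p = 1066; 1 − d/p = 0.82867
EPQ = √(2DS / (H(1 − d/p)))
    = √(2 × 65,750 × 312 / (22.1 × 0.82867)) ≈ 1,496.76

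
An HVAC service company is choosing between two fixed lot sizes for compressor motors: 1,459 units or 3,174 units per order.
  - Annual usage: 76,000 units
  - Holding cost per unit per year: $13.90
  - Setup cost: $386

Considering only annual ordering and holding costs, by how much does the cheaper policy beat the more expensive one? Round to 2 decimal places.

TC(Q) = (D/Q)S + (Q/2)H
TC(1,459) = (76,000/1,459)×386 + (1,459/2)×13.9 = $30,246.97
TC(3,174) = (76,000/3,174)×386 + (3,174/2)×13.9 = $31,301.90
|ΔTC| = |$30,246.97 − $31,301.90| = $1,054.92

$1,054.92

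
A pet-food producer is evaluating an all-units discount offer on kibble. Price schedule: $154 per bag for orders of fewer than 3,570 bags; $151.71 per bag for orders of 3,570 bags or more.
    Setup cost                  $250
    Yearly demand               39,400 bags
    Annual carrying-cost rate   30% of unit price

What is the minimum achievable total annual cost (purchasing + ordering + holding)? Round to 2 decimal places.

$6,061,373.81

H₁ = 30%×$154 = $46.2000;  H₂ = 30%×$151.71 = $45.5130
EOQ₁ = √(2×39,400×250/46.2000) = 653.00  (< 3,570, feasible at tier 1)
EOQ₂ = √(2×39,400×250/45.5130) = 657.91  (< 3,570 → use Q = 3,570 at tier-2 price)
TC(tier 1 (EOQ₁), Q≈653.0) = $6,097,768.53
TC(tier 2, Q≈3,570.0) = $6,061,373.81
Minimum at tier 2: $6,061,373.81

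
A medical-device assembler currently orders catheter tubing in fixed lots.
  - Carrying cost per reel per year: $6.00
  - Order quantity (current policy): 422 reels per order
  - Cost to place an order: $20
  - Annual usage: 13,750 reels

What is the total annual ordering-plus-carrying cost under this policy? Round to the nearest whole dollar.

$1,918

Annual ordering cost = (D/Q)·S = (13,750/422) × 20 = $651.66
Annual holding cost  = (Q/2)·H = (422/2) × 6 = $1,266.00
Total = $651.66 + $1,266.00 = $1,917.66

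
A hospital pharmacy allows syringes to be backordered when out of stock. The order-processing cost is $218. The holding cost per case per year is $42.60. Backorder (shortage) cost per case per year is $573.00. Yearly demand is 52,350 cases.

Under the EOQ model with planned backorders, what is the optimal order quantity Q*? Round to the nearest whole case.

759 cases

Q* = √(2DS/H) · √((H + b)/b)
   = √(2 × 52,350 × 218 / 42.6) · √((42.6 + 573) / 573)
   = 731.976 × 1.0365 ≈ 758.70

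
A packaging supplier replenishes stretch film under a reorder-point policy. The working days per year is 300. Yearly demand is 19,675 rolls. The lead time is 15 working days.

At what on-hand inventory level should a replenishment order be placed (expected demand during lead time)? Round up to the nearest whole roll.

984 rolls

Daily demand d = 19,675 / 300 = 65.583 rolls/day
Demand during lead time = 65.583 × 15 = 983.75
Reorder point = 983.75 → round up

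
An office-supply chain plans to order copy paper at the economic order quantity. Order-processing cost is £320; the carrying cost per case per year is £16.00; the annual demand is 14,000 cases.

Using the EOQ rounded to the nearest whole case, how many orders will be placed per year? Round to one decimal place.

Q* = √(2·D·S / H) = √(2·14,000·320 / 16) = √560,000.0 ≈ 748.33 → Q = 748
N = D/Q = 14,000/748 ≈ 18.717 orders/yr

18.7 orders per year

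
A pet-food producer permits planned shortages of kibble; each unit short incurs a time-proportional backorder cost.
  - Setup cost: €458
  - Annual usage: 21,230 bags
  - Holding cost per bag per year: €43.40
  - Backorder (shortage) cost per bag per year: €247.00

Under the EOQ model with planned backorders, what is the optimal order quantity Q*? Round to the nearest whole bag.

Q* = √(2DS/H) · √((H + b)/b)
   = √(2 × 21,230 × 458 / 43.4) · √((43.4 + 247) / 247)
   = 669.388 × 1.0843 ≈ 725.82

726 bags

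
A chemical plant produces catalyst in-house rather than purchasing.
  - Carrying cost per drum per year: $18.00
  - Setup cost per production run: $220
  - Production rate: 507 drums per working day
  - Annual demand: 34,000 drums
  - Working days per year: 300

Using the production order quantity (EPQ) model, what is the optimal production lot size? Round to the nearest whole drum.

Daily demand d = 34,000/300 = 113.333; p = 507; 1 − d/p = 0.77646
EPQ = √(2DS / (H(1 − d/p)))
    = √(2 × 34,000 × 220 / (18 × 0.77646)) ≈ 1,034.59

1,035 drums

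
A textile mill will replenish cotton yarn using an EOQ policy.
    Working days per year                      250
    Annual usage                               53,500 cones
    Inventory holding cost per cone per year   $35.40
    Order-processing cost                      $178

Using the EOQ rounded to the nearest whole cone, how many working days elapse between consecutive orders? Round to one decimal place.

3.4 days

EOQ = √(2DS/H) = √(2 × 53,500 × 178 / 35.4)
    = √(538,022.60) ≈ 733.50 → Q = 734 cones
Days between orders = 250 / (D/Q) = 250 / 72.888 ≈ 3.430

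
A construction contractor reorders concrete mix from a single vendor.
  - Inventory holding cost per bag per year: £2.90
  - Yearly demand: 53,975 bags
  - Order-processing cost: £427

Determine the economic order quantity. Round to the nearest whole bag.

3,987 bags

Q* = √(2·D·S / H) = √(2·53,975·427 / 2.9) = √15,894,706.9 ≈ 3,986.82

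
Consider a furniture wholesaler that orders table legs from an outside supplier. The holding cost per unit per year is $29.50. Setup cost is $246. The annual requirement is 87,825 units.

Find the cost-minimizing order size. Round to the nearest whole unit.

Optimal lot size Q* = (2 × 87,825 × $246 / $29.5)^½ ≈ 1,210.27

1,210 units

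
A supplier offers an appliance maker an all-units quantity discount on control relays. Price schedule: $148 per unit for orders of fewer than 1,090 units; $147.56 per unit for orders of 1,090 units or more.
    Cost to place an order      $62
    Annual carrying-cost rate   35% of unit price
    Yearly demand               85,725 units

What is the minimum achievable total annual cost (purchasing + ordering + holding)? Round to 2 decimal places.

$12,682,604.17

H₁ = 35%×$148 = $51.8000;  H₂ = 35%×$147.56 = $51.6460
EOQ₁ = √(2×85,725×62/51.8000) = 453.00  (< 1,090, feasible at tier 1)
EOQ₂ = √(2×85,725×62/51.6460) = 453.68  (< 1,090 → use Q = 1,090 at tier-2 price)
TC(tier 1 (EOQ₁), Q≈453.0) = $12,710,765.48
TC(tier 2, Q≈1,090.0) = $12,682,604.17
Minimum at tier 2: $12,682,604.17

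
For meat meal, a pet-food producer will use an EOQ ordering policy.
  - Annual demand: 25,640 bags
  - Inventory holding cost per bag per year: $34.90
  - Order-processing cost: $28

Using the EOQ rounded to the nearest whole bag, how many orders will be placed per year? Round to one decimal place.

126.3 orders per year

Optimal lot size Q* = (2 × 25,640 × $28 / $34.9)^½ ≈ 202.83 → Q = 203
N = D/Q = 25,640/203 ≈ 126.305 orders/yr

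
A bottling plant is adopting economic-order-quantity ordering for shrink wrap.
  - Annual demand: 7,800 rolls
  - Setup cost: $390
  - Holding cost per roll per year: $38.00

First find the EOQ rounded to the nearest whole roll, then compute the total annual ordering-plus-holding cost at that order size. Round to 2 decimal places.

Optimal lot size Q* = (2 × 7,800 × $390 / $38)^½ ≈ 400.13 → Q = 400 rolls
Orders/yr = 7,800/400 = 19.500; ordering cost = 19.500 × $390 = $7,605.00
Average inventory = 400/2 = 200; holding cost = 200 × $38 = $7,600.00
Total = $7,605.00 + $7,600.00 = $15,205.00

$15,205.00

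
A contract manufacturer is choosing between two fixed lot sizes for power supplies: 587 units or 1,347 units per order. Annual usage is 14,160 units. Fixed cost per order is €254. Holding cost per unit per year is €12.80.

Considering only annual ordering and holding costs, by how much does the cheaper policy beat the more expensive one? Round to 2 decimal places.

Annual cost at Q: ordering D·S/Q plus holding Q·H/2.
TC(587) = (14,160/587)×254 + (587/2)×12.8 = €9,883.96
TC(1,347) = (14,160/1,347)×254 + (1,347/2)×12.8 = €11,290.91
|ΔTC| = |€9,883.96 − €11,290.91| = €1,406.96

€1,406.96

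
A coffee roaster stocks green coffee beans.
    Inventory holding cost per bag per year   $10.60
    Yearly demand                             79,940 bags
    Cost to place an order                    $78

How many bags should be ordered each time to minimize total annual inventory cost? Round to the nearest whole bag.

1,085 bags

Optimal lot size Q* = (2 × 79,940 × $78 / $10.6)^½ ≈ 1,084.65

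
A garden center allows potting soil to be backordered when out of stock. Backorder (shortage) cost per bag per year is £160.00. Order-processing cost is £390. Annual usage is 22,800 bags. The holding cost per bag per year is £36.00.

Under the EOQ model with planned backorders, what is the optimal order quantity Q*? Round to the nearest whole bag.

778 bags

Q* = √(2DS/H) · √((H + b)/b)
   = √(2 × 22,800 × 390 / 36) · √((36 + 160) / 160)
   = 702.851 × 1.1068 ≈ 777.91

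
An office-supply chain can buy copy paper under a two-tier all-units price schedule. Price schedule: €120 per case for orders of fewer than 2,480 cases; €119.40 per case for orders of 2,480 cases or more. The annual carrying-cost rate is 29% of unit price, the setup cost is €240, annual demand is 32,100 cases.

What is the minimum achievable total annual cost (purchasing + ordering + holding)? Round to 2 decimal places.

€3,875,155.96

H₁ = 29%×€120 = €34.8000;  H₂ = 29%×€119.40 = €34.6260
EOQ₁ = √(2×32,100×240/34.8000) = 665.40  (< 2,480, feasible at tier 1)
EOQ₂ = √(2×32,100×240/34.6260) = 667.07  (< 2,480 → use Q = 2,480 at tier-2 price)
TC(tier 1 (EOQ₁), Q≈665.4) = €3,875,155.96
TC(tier 2, Q≈2,480.0) = €3,878,782.69
Minimum at tier 1 (EOQ₁): €3,875,155.96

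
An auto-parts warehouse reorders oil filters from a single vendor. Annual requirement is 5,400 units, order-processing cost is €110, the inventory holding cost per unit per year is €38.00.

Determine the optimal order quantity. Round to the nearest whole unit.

Q* = √(2·D·S / H) = √(2·5,400·110 / 38) = √31,263.2 ≈ 176.81

177 units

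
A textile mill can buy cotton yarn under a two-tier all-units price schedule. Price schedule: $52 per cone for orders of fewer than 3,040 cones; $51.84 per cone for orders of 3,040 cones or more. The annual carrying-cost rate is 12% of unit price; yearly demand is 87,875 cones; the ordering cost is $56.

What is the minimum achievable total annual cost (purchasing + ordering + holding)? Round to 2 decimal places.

$4,566,514.37

H₁ = 12%×$52 = $6.2400;  H₂ = 12%×$51.84 = $6.2208
EOQ₁ = √(2×87,875×56/6.2400) = 1,255.88  (< 3,040, feasible at tier 1)
EOQ₂ = √(2×87,875×56/6.2208) = 1,257.82  (< 3,040 → use Q = 3,040 at tier-2 price)
TC(tier 1 (EOQ₁), Q≈1,255.9) = $4,577,336.71
TC(tier 2, Q≈3,040.0) = $4,566,514.37
Minimum at tier 2: $4,566,514.37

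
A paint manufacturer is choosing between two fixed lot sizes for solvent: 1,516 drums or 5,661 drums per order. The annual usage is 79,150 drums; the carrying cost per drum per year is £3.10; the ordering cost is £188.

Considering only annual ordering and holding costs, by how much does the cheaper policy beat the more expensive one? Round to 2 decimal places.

Annual cost at Q: ordering D·S/Q plus holding Q·H/2.
TC(1,516) = (79,150/1,516)×188 + (1,516/2)×3.1 = £12,165.24
TC(5,661) = (79,150/5,661)×188 + (5,661/2)×3.1 = £11,403.10
Cheaper: Q = 5,661.  Difference = £762.14

£762.14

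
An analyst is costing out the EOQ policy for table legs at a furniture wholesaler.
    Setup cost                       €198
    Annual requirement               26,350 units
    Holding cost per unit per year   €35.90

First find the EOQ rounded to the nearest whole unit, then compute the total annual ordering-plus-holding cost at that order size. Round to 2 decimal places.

Q* = √(2·D·S / H) = √(2·26,350·198 / 35.9) = √290,657.4 ≈ 539.13 → Q = 539 units
Annual ordering cost = (D/Q)·S = (26,350/539) × 198 = €9,679.59
Annual holding cost  = (Q/2)·H = (539/2) × 35.9 = €9,675.05
Total = €9,679.59 + €9,675.05 = €19,354.64

€19,354.64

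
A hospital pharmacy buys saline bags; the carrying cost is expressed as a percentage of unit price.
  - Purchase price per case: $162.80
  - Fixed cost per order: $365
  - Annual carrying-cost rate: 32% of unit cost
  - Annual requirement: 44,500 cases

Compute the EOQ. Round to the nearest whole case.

790 cases

Carrying cost H = $162.8 × 32% = $52.0960/case/yr
2DS/H = 2·44,500·365/52.096 = 623,560.35
EOQ = √623,560.35 ≈ 789.66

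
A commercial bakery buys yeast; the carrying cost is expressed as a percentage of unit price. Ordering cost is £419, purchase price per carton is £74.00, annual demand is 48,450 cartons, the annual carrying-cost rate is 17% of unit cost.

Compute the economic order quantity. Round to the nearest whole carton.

Carrying cost H = £74 × 17% = £12.5800/carton/yr
EOQ = √(2DS/H) = √(2 × 48,450 × 419 / 12.58)
    = √(3,227,432.43) ≈ 1,796.51

1,797 cartons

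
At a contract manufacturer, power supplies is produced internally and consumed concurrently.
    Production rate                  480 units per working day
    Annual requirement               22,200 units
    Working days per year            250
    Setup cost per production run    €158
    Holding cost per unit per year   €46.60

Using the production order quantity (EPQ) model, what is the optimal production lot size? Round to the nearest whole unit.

d = 22,200/250 = 88.8000 units/day;  effective holding cost H(1 − d/p) = 46.6·(1 − 88.8000/480) = 37.97900
Q* = √(2DS / H_eff) = √(2·22,200·158 / 37.97900) ≈ 429.78

430 units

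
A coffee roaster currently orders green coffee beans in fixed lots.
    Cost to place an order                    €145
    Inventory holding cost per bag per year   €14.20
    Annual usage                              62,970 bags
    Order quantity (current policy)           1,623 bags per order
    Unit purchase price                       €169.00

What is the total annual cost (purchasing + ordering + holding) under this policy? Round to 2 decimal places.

€10,659,079.09

Ordering: D/Q × S = 62,970/1,623 × €145 = €5,625.79
Holding:  Q/2 × H = 1,623/2 × €14.2 = €11,523.30
Purchase cost = D·C = 62,970 × 169 = €10,641,930.00
Total = €5,625.79 + €11,523.30 + €10,641,930.00 = €10,659,079.09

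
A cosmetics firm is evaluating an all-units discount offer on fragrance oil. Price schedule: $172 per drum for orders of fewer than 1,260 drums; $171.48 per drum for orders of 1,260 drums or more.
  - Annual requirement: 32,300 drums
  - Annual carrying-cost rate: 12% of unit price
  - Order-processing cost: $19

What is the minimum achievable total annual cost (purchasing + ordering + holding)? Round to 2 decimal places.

$5,552,254.95

H₁ = 12%×$172 = $20.6400;  H₂ = 12%×$171.48 = $20.5776
EOQ₁ = √(2×32,300×19/20.6400) = 243.86  (< 1,260, feasible at tier 1)
EOQ₂ = √(2×32,300×19/20.5776) = 244.23  (< 1,260 → use Q = 1,260 at tier-2 price)
TC(tier 1 (EOQ₁), Q≈243.9) = $5,560,633.24
TC(tier 2, Q≈1,260.0) = $5,552,254.95
Minimum at tier 2: $5,552,254.95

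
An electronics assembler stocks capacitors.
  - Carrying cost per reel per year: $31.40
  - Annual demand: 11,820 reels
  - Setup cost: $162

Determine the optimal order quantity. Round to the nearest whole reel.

349 reels

Optimal lot size Q* = (2 × 11,820 × $162 / $31.4)^½ ≈ 349.23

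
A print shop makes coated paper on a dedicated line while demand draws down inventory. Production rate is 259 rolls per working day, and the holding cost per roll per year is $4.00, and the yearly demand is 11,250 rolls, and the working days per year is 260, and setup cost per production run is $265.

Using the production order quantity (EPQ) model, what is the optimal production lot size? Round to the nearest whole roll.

d = 11,250/260 = 43.2692 rolls/day;  effective holding cost H(1 − d/p) = 4·(1 − 43.2692/259) = 3.33175
Q* = √(2DS / H_eff) = √(2·11,250·265 / 3.33175) ≈ 1,337.76

1,338 rolls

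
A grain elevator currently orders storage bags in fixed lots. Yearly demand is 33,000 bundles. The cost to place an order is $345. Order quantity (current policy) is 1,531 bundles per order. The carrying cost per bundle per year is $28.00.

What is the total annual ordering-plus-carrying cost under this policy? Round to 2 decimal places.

Ordering: D/Q × S = 33,000/1,531 × $345 = $7,436.32
Holding:  Q/2 × H = 1,531/2 × $28 = $21,434.00
Total = $7,436.32 + $21,434.00 = $28,870.32

$28,870.32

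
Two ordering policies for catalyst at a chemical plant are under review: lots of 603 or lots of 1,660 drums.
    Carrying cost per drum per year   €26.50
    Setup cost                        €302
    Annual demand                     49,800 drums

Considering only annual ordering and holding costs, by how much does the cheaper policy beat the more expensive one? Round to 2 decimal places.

€1,876.04

Annual cost at Q: ordering D·S/Q plus holding Q·H/2.
TC(603) = (49,800/603)×302 + (603/2)×26.5 = €32,931.04
TC(1,660) = (49,800/1,660)×302 + (1,660/2)×26.5 = €31,055.00
Cheaper: Q = 1,660.  Difference = €1,876.04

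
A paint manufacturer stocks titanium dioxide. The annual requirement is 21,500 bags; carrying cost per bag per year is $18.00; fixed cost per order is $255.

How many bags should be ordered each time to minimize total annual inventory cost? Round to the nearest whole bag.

780 bags

Q* = √(2·D·S / H) = √(2·21,500·255 / 18) = √609,166.7 ≈ 780.49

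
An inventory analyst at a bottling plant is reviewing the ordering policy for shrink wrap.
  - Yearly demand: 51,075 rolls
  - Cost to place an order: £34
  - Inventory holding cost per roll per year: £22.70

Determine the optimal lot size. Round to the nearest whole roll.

Optimal lot size Q* = (2 × 51,075 × £34 / £22.7)^½ ≈ 391.15

391 rolls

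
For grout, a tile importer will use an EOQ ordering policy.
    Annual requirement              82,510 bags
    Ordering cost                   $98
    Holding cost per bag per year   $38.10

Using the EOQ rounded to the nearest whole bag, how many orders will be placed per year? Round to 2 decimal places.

Optimal lot size Q* = (2 × 82,510 × $98 / $38.1)^½ ≈ 651.51 → Q = 652
Orders per year = D/Q = 82,510 / 652 = 126.549

126.55 orders per year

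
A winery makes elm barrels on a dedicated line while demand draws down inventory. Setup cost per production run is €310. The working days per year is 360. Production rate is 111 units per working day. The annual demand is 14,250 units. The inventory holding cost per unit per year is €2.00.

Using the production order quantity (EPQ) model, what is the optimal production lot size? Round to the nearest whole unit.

d = 14,250/360 = 39.5833 units/day;  effective holding cost H(1 − d/p) = 2·(1 − 39.5833/111) = 1.28679
Q* = √(2DS / H_eff) = √(2·14,250·310 / 1.28679) ≈ 2,620.29

2,620 units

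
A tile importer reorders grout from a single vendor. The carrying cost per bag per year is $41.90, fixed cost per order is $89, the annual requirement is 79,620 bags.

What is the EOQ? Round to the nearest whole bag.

2DS/H = 2·79,620·89/41.9 = 338,242.48
EOQ = √338,242.48 ≈ 581.59

582 bags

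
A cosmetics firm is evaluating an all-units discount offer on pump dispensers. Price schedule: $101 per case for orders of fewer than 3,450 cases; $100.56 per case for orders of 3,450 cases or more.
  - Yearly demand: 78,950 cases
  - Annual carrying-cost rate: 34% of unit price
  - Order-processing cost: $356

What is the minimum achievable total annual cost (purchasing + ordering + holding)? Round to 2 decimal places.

H₁ = 34%×$101 = $34.3400;  H₂ = 34%×$100.56 = $34.1904
EOQ₁ = √(2×78,950×356/34.3400) = 1,279.43  (< 3,450, feasible at tier 1)
EOQ₂ = √(2×78,950×356/34.1904) = 1,282.22  (< 3,450 → use Q = 3,450 at tier-2 price)
TC(tier 1 (EOQ₁), Q≈1,279.4) = $8,017,885.56
TC(tier 2, Q≈3,450.0) = $8,006,337.16
Minimum at tier 2: $8,006,337.16

$8,006,337.16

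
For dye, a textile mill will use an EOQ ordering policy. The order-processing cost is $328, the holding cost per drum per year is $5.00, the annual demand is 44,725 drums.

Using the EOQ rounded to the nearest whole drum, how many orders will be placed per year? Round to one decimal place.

18.5 orders per year

EOQ = √(2DS/H) = √(2 × 44,725 × 328 / 5)
    = √(5,867,920.00) ≈ 2,422.38 → Q = 2,422
Orders per year = D/Q = 44,725 / 2,422 = 18.466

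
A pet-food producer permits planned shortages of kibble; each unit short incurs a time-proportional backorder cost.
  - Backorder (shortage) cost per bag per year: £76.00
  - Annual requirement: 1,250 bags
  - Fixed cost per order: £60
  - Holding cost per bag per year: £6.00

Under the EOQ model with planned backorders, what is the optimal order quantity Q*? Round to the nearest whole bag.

Q* = √(2DS/H) · √((H + b)/b)
   = √(2 × 1,250 × 60 / 6) · √((6 + 76) / 76)
   = 158.114 × 1.0387 ≈ 164.24

164 bags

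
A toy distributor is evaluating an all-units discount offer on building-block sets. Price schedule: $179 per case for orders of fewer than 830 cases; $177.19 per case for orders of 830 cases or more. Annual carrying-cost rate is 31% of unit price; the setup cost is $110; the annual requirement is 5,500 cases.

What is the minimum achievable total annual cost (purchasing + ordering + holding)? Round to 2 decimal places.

H₁ = 31%×$179 = $55.4900;  H₂ = 31%×$177.19 = $54.9289
EOQ₁ = √(2×5,500×110/55.4900) = 147.67  (< 830, feasible at tier 1)
EOQ₂ = √(2×5,500×110/54.9289) = 148.42  (< 830 → use Q = 830 at tier-2 price)
TC(tier 1 (EOQ₁), Q≈147.7) = $992,694.08
TC(tier 2, Q≈830.0) = $998,069.41
Minimum at tier 1 (EOQ₁): $992,694.08

$992,694.08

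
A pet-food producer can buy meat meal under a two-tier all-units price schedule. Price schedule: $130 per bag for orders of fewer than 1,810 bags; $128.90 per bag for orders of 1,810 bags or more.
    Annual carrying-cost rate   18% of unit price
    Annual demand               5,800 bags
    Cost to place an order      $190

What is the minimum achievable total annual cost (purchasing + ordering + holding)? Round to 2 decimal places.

H₁ = 18%×$130 = $23.4000;  H₂ = 18%×$128.90 = $23.2020
EOQ₁ = √(2×5,800×190/23.4000) = 306.90  (< 1,810, feasible at tier 1)
EOQ₂ = √(2×5,800×190/23.2020) = 308.21  (< 1,810 → use Q = 1,810 at tier-2 price)
TC(tier 1 (EOQ₁), Q≈306.9) = $761,181.48
TC(tier 2, Q≈1,810.0) = $769,226.65
Minimum at tier 1 (EOQ₁): $761,181.48

$761,181.48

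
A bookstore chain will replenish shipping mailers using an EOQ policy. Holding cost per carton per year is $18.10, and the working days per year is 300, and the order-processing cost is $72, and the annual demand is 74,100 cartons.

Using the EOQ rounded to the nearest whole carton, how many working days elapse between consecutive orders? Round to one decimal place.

3.1 days

EOQ = √(2DS/H) = √(2 × 74,100 × 72 / 18.1)
    = √(589,524.86) ≈ 767.81 → Q = 768 cartons
T = Q/D × 300 days = 768/74,100 × 300 = 3.109 days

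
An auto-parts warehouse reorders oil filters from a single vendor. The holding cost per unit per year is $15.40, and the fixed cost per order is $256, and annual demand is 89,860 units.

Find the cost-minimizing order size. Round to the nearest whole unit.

1,728 units

Q* = √(2·D·S / H) = √(2·89,860·256 / 15.4) = √2,987,553.2 ≈ 1,728.45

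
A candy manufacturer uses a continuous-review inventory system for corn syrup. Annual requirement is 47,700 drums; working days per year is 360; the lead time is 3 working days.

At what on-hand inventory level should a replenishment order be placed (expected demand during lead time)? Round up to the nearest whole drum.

Daily demand d = 47,700 / 360 = 132.500 drums/day
Demand during lead time = 132.500 × 3 = 397.50
Reorder point = 397.50 → round up

398 drums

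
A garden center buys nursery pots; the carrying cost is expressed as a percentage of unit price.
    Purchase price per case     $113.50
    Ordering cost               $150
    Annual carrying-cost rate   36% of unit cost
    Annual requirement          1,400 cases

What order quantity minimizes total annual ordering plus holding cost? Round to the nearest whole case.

101 cases

Holding cost per case per year: H = 36% × $113.5 = $40.8600
Q* = √(2·D·S / H) = √(2·1,400·150 / 40.86) = √10,279.0 ≈ 101.39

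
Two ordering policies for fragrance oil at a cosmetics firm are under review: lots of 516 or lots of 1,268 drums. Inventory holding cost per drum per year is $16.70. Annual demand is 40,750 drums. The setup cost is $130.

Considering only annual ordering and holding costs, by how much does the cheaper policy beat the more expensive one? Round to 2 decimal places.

For each Q, cost = (D/Q)·S + (Q/2)·H.
TC(516) = (40,750/516)×130 + (516/2)×16.7 = $14,575.07
TC(1,268) = (40,750/1,268)×130 + (1,268/2)×16.7 = $14,765.64
Lots of 516 are cheaper by $190.57.

$190.57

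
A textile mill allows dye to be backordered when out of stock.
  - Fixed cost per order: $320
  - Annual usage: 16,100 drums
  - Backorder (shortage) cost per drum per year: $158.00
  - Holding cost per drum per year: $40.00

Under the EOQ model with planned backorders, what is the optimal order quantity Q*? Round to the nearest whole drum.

Basic EOQ = √(2·16,100·320/40) = 507.543
Backorder adjustment √((H+b)/b) = √((40+158)/158) = 1.1194
Q* = 507.543 × 1.1194 ≈ 568.17

568 drums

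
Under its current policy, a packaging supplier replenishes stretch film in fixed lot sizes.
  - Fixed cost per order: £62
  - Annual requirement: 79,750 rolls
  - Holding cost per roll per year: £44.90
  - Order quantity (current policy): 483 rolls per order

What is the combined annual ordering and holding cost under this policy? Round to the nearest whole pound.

Orders/yr = 79,750/483 = 165.114; ordering cost = 165.114 × £62 = £10,237.06
Average inventory = 483/2 = 241.5; holding cost = 241.5 × £44.9 = £10,843.35
Total = £10,237.06 + £10,843.35 = £21,080.41

£21,080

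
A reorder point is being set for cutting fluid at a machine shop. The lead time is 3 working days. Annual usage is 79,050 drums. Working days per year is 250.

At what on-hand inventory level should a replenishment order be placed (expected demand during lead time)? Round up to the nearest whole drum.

Daily demand d = 79,050 / 250 = 316.200 drums/day
Demand during lead time = 316.200 × 3 = 948.60
Reorder point = 948.60 → round up

949 drums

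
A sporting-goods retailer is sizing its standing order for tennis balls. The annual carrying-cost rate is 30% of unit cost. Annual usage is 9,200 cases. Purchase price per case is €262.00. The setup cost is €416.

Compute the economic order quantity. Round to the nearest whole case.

312 cases

H = i·C = 0.3 × €262 = €78.6000 per case-year
Q* = √(2·D·S / H) = √(2·9,200·416 / 78.6) = √97,384.2 ≈ 312.06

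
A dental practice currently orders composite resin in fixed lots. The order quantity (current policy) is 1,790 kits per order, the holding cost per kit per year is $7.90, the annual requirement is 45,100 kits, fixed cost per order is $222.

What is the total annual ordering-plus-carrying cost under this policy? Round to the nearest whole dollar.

$12,664

Annual ordering cost = (D/Q)·S = (45,100/1,790) × 222 = $5,593.41
Annual holding cost  = (Q/2)·H = (1,790/2) × 7.9 = $7,070.50
Total = $5,593.41 + $7,070.50 = $12,663.91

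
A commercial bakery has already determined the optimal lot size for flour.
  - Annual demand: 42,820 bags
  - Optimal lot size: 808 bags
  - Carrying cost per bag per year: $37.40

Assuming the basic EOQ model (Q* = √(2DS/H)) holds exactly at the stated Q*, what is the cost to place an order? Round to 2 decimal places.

EOQ relation: Q² = 2DS/H, so rearrange for the unknown.
S = Q²H / (2D) = 808² × 37.4 / (2 × 42,820) = 285.1134

$285.11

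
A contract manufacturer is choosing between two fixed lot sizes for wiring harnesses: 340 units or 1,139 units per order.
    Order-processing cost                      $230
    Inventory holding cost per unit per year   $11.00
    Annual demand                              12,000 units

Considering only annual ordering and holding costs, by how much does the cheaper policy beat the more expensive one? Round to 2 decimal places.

$1,299.97

For each Q, cost = (D/Q)·S + (Q/2)·H.
TC(340) = (12,000/340)×230 + (340/2)×11 = $9,987.65
TC(1,139) = (12,000/1,139)×230 + (1,139/2)×11 = $8,687.68
Cheaper: Q = 1,139.  Difference = $1,299.97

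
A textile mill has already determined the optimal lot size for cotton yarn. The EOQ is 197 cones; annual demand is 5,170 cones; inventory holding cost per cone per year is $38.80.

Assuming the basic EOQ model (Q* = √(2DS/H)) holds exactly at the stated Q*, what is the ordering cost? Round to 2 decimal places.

$145.63

EOQ relation: Q² = 2DS/H, so rearrange for the unknown.
S = Q²H / (2D) = 197² × 38.8 / (2 × 5,170) = 145.6276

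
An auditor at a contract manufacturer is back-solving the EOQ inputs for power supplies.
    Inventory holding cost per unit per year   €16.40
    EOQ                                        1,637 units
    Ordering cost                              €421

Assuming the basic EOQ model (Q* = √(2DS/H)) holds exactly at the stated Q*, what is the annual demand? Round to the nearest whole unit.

EOQ relation: Q² = 2DS/H, so rearrange for the unknown.
D = Q²H / (2S) = 1,637² × 16.4 / (2 × 421) = 52,195.03

52,195 units per year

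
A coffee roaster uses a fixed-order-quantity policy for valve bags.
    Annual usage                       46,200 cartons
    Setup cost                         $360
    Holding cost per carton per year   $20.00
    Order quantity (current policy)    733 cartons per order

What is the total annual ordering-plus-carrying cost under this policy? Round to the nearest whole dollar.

Annual ordering cost = (D/Q)·S = (46,200/733) × 360 = $22,690.31
Annual holding cost  = (Q/2)·H = (733/2) × 20 = $7,330.00
Total = $22,690.31 + $7,330.00 = $30,020.31

$30,020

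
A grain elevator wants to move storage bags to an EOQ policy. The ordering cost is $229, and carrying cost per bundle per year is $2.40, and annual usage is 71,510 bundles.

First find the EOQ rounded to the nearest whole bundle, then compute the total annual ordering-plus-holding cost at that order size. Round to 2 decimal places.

Q* = √(2·D·S / H) = √(2·71,510·229 / 2.4) = √13,646,491.7 ≈ 3,694.12 → Q = 3,694 bundles
Orders/yr = 71,510/3,694 = 19.358; ordering cost = 19.358 × $229 = $4,433.08
Average inventory = 3,694/2 = 1847; holding cost = 1847 × $2.4 = $4,432.80
Total = $4,433.08 + $4,432.80 = $8,865.88

$8,865.88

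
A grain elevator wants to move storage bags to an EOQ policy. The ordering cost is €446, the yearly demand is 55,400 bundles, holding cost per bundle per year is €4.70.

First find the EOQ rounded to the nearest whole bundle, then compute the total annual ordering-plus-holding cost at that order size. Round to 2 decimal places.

€15,240.04

Optimal lot size Q* = (2 × 55,400 × €446 / €4.7)^½ ≈ 3,242.56 → Q = 3,243 bundles
Annual ordering cost = (D/Q)·S = (55,400/3,243) × 446 = €7,618.99
Annual holding cost  = (Q/2)·H = (3,243/2) × 4.7 = €7,621.05
Total = €7,618.99 + €7,621.05 = €15,240.04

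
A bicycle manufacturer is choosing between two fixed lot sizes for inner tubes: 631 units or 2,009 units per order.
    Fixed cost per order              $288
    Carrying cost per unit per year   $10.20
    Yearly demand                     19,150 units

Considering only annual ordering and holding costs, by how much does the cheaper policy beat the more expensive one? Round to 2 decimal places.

TC(Q) = (D/Q)S + (Q/2)H
TC(631) = (19,150/631)×288 + (631/2)×10.2 = $11,958.51
TC(2,009) = (19,150/2,009)×288 + (2,009/2)×10.2 = $12,991.15
Lots of 631 are cheaper by $1,032.63.

$1,032.63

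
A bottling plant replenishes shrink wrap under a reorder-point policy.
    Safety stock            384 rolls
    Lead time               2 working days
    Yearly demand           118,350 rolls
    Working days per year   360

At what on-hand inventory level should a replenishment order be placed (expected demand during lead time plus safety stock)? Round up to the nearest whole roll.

1,042 rolls

Daily demand d = 118,350 / 360 = 328.750 rolls/day
Demand during lead time = 328.750 × 2 = 657.50
Reorder point = 657.50 + 384 = 1,041.50 → round up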